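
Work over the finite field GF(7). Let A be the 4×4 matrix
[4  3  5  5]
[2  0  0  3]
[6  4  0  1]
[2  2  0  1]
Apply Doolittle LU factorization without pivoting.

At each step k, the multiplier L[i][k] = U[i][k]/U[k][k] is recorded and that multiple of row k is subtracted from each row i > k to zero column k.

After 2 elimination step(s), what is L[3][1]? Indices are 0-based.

[col 0] pivot 4
  R1 -= 4*R0 → (0, 2, 1, 4)  (L[1][0] := 4)
  R2 -= 5*R0 → (0, 3, 3, 4)  (L[2][0] := 5)
  R3 -= 4*R0 → (0, 4, 1, 2)  (L[3][0] := 4)
[col 1] pivot 2
  R2 -= 5*R1 → (0, 0, 5, 5)  (L[2][1] := 5)
  R3 -= 2*R1 → (0, 0, 6, 1)  (L[3][1] := 2)

L[3][1] = 2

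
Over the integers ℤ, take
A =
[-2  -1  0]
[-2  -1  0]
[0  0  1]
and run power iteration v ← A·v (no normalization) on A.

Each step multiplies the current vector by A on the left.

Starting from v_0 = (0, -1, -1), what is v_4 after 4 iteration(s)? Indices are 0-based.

v_0 = (0, -1, -1).
v_1 = A·v_0 = (1, 1, -1).
v_2 = A·v_1 = (-3, -3, -1).
v_3 = A·v_2 = (9, 9, -1).
v_4 = A·v_3 = (-27, -27, -1).

v_4 = (-27, -27, -1)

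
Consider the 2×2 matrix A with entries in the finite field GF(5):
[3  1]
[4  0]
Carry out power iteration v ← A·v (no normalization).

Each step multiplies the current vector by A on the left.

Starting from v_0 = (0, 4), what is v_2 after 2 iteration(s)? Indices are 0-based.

v_2 = (2, 1)

v_0 = (0, 4).
v_1 = A·v_0 = (4, 0).
v_2 = A·v_1 = (2, 1).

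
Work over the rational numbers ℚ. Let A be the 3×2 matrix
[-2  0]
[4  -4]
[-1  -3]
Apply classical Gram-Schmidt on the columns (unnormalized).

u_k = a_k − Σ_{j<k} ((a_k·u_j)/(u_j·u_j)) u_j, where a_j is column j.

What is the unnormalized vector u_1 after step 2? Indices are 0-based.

u_1 = (-26/21, -32/21, -76/21)

Step 1: u_0 = a_0 = (-2, 4, -1).
Step 2: u_1 = a_1 − (-13/21)·u_0 = (-26/21, -32/21, -76/21).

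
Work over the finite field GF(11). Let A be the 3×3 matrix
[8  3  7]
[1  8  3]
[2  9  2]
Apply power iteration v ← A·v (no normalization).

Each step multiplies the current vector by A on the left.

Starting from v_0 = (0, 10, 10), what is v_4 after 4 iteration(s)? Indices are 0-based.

v_4 = (4, 3, 0)

v_0 = (0, 10, 10).
v_1 = A·v_0 = (1, 0, 0).
v_2 = A·v_1 = (8, 1, 2).
v_3 = A·v_2 = (4, 0, 7).
v_4 = A·v_3 = (4, 3, 0).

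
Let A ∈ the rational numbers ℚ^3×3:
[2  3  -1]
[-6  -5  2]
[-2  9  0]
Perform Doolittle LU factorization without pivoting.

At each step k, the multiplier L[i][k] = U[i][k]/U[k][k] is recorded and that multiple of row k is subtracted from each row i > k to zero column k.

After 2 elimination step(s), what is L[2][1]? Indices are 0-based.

L[2][1] = 3

Step 1: pivot at (0,0) is 2.
  row1 ← row1 − (-3)·row0  ⇒  L[1][0]=-3, U row1=(0, 4, -1)
  row2 ← row2 − (-1)·row0  ⇒  L[2][0]=-1, U row2=(0, 12, -1)
Step 2: pivot at (1,1) is 4.
  row2 ← row2 − (3)·row1  ⇒  L[2][1]=3, U row2=(0, 0, 2)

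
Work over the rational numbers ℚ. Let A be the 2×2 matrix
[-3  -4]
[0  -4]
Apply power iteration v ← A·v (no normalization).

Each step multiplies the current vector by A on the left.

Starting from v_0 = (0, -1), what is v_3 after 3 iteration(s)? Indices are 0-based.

v_0 = (0, -1).
v_1 = A·v_0 = (4, 4).
v_2 = A·v_1 = (-28, -16).
v_3 = A·v_2 = (148, 64).

v_3 = (148, 64)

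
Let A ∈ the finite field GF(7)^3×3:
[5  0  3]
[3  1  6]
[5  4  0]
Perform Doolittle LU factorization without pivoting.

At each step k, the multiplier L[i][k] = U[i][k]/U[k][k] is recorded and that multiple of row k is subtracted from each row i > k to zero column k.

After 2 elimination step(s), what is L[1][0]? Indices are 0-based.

Step 1: pivot at (0,0) is 5.
  row1 ← row1 − (2)·row0  ⇒  L[1][0]=2, U row1=(0, 1, 0)
  row2 ← row2 − (1)·row0  ⇒  L[2][0]=1, U row2=(0, 4, 4)
Step 2: pivot at (1,1) is 1.
  row2 ← row2 − (4)·row1  ⇒  L[2][1]=4, U row2=(0, 0, 4)

L[1][0] = 2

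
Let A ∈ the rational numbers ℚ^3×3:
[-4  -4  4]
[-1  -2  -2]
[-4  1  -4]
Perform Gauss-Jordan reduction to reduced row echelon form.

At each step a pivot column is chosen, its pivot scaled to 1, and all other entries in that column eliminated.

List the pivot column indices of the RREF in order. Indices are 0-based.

pivot columns: 0, 1, 2

pivot(0,0)=-4: scale R0 → (1, 1, -1)
  clear (1,0): R1 −= (-1)R0 → (0, -1, -3)
  clear (2,0): R2 −= (-4)R0 → (0, 5, -8)
pivot(1,1)=-1: scale R1 → (0, 1, 3)
  clear (0,1): R0 −= (1)R1 → (1, 0, -4)
  clear (2,1): R2 −= (5)R1 → (0, 0, -23)
pivot(2,2)=-23: scale R2 → (0, 0, 1)
  clear (0,2): R0 −= (-4)R2 → (1, 0, 0)
  clear (1,2): R1 −= (3)R2 → (0, 1, 0)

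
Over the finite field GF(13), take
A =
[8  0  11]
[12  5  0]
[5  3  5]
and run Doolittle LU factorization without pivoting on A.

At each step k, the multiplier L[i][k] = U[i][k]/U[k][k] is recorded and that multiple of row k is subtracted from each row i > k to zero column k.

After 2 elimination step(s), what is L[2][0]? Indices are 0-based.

L[2][0] = 12

[col 0] pivot 8
  R1 -= 8*R0 → (0, 5, 3)  (L[1][0] := 8)
  R2 -= 12*R0 → (0, 3, 3)  (L[2][0] := 12)
[col 1] pivot 5
  R2 -= 11*R1 → (0, 0, 9)  (L[2][1] := 11)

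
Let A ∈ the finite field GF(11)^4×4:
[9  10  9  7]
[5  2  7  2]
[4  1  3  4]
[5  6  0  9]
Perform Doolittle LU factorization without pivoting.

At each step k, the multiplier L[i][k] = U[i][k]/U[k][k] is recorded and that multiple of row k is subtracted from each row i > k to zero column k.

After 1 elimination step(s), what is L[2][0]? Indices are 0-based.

k=0: U[0][0]=9
  eliminate (1,0): mult=3, new row 1: (0, 5, 2, 3); set L[1][0]=3
  eliminate (2,0): mult=9, new row 2: (0, 10, 10, 7); set L[2][0]=9
  eliminate (3,0): mult=3, new row 3: (0, 9, 6, 10); set L[3][0]=3

L[2][0] = 9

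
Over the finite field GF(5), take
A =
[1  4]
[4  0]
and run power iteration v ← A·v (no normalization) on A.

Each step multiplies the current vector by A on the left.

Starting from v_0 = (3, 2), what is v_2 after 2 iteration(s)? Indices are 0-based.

v_2 = (4, 4)

v_0 = (3, 2).
v_1 = A·v_0 = (1, 2).
v_2 = A·v_1 = (4, 4).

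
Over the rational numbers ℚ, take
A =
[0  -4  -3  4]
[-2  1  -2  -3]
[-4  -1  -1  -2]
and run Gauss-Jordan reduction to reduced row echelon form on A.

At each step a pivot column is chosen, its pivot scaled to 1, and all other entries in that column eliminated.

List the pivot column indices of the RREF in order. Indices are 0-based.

pivot columns: 0, 1, 2

pivot(0,0): swap R0↔R1
pivot(0,0)=-2: scale R0 → (1, -1/2, 1, 3/2)
  clear (2,0): R2 −= (-4)R0 → (0, -3, 3, 4)
pivot(1,1)=-4: scale R1 → (0, 1, 3/4, -1)
  clear (0,1): R0 −= (-1/2)R1 → (1, 0, 11/8, 1)
  clear (2,1): R2 −= (-3)R1 → (0, 0, 21/4, 1)
pivot(2,2)=21/4: scale R2 → (0, 0, 1, 4/21)
  clear (0,2): R0 −= (11/8)R2 → (1, 0, 0, 31/42)
  clear (1,2): R1 −= (3/4)R2 → (0, 1, 0, -8/7)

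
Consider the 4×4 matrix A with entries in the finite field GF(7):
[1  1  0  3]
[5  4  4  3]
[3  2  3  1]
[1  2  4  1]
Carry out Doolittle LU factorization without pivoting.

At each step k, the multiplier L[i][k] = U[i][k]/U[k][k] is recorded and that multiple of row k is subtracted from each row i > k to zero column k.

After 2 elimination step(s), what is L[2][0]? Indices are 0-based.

[col 0] pivot 1
  R1 -= 5*R0 → (0, 6, 4, 2)  (L[1][0] := 5)
  R2 -= 3*R0 → (0, 6, 3, 6)  (L[2][0] := 3)
  R3 -= 1*R0 → (0, 1, 4, 5)  (L[3][0] := 1)
[col 1] pivot 6
  R2 -= 1*R1 → (0, 0, 6, 4)  (L[2][1] := 1)
  R3 -= 6*R1 → (0, 0, 1, 0)  (L[3][1] := 6)

L[2][0] = 3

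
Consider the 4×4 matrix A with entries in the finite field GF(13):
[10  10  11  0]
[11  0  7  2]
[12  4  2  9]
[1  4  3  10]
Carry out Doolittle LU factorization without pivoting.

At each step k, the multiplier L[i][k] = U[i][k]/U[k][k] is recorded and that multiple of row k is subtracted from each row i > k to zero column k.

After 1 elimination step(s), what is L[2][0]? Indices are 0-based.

[col 0] pivot 10
  R1 -= 5*R0 → (0, 2, 4, 2)  (L[1][0] := 5)
  R2 -= 9*R0 → (0, 5, 7, 9)  (L[2][0] := 9)
  R3 -= 4*R0 → (0, 3, 11, 10)  (L[3][0] := 4)

L[2][0] = 9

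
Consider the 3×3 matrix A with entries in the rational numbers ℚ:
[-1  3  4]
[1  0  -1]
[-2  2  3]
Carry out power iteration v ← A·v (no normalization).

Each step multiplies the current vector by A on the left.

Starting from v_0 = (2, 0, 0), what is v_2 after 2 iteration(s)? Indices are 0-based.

v_2 = (-8, 2, -4)

v_0 = (2, 0, 0).
v_1 = A·v_0 = (-2, 2, -4).
v_2 = A·v_1 = (-8, 2, -4).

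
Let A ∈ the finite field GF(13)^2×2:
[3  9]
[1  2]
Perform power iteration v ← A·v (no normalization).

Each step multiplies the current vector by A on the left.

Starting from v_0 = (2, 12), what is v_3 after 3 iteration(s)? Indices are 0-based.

v_3 = (11, 11)

v_0 = (2, 12).
v_1 = A·v_0 = (10, 0).
v_2 = A·v_1 = (4, 10).
v_3 = A·v_2 = (11, 11).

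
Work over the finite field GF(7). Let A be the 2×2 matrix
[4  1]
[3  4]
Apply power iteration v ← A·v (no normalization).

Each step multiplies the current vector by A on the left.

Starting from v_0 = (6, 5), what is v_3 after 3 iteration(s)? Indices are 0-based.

v_0 = (6, 5).
v_1 = A·v_0 = (1, 3).
v_2 = A·v_1 = (0, 1).
v_3 = A·v_2 = (1, 4).

v_3 = (1, 4)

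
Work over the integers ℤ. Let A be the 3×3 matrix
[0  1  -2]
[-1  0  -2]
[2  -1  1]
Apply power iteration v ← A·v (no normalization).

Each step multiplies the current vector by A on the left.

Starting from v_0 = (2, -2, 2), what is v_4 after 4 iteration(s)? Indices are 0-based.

v_0 = (2, -2, 2).
v_1 = A·v_0 = (-6, -6, 8).
v_2 = A·v_1 = (-22, -10, 2).
v_3 = A·v_2 = (-14, 18, -32).
v_4 = A·v_3 = (82, 78, -78).

v_4 = (82, 78, -78)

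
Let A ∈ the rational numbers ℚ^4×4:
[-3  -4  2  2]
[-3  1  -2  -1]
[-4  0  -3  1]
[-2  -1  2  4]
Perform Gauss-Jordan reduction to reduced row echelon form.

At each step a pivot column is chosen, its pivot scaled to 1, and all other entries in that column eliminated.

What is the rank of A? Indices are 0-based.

step 1: normalize row 0 (÷-3) = (1, 4/3, -2/3, -2/3)
  row 1: subtract -3×row0 = (0, 5, -4, -3)
  row 2: subtract -4×row0 = (0, 16/3, -17/3, -5/3)
  row 3: subtract -2×row0 = (0, 5/3, 2/3, 8/3)
step 2: normalize row 1 (÷5) = (0, 1, -4/5, -3/5)
  row 0: subtract 4/3×row1 = (1, 0, 2/5, 2/15)
  row 2: subtract 16/3×row1 = (0, 0, -7/5, 23/15)
  row 3: subtract 5/3×row1 = (0, 0, 2, 11/3)
step 3: normalize row 2 (÷-7/5) = (0, 0, 1, -23/21)
  row 0: subtract 2/5×row2 = (1, 0, 0, 4/7)
  row 1: subtract -4/5×row2 = (0, 1, 0, -31/21)
  row 3: subtract 2×row2 = (0, 0, 0, 41/7)
step 4: normalize row 3 (÷41/7) = (0, 0, 0, 1)
  row 0: subtract 4/7×row3 = (1, 0, 0, 0)
  row 1: subtract -31/21×row3 = (0, 1, 0, 0)
  row 2: subtract -23/21×row3 = (0, 0, 1, 0)

rank = 4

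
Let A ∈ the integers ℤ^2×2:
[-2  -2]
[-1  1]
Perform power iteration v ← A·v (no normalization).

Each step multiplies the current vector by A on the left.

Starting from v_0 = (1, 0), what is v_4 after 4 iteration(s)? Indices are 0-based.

v_0 = (1, 0).
v_1 = A·v_0 = (-2, -1).
v_2 = A·v_1 = (6, 1).
v_3 = A·v_2 = (-14, -5).
v_4 = A·v_3 = (38, 9).

v_4 = (38, 9)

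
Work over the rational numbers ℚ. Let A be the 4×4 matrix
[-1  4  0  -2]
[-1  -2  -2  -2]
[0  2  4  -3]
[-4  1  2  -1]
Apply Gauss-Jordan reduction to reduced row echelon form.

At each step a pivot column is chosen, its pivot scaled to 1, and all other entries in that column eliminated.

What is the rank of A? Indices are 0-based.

[1] R0 /= -1  ⇒  (1, -4, 0, 2)
     R1 -= -1·R0  ⇒  (0, -6, -2, 0)
     R3 -= -4·R0  ⇒  (0, -15, 2, 7)
[2] R1 /= -6  ⇒  (0, 1, 1/3, 0)
     R0 -= -4·R1  ⇒  (1, 0, 4/3, 2)
     R2 -= 2·R1  ⇒  (0, 0, 10/3, -3)
     R3 -= -15·R1  ⇒  (0, 0, 7, 7)
[3] R2 /= 10/3  ⇒  (0, 0, 1, -9/10)
     R0 -= 4/3·R2  ⇒  (1, 0, 0, 16/5)
     R1 -= 1/3·R2  ⇒  (0, 1, 0, 3/10)
     R3 -= 7·R2  ⇒  (0, 0, 0, 133/10)
[4] R3 /= 133/10  ⇒  (0, 0, 0, 1)
     R0 -= 16/5·R3  ⇒  (1, 0, 0, 0)
     R1 -= 3/10·R3  ⇒  (0, 1, 0, 0)
     R2 -= -9/10·R3  ⇒  (0, 0, 1, 0)

rank = 4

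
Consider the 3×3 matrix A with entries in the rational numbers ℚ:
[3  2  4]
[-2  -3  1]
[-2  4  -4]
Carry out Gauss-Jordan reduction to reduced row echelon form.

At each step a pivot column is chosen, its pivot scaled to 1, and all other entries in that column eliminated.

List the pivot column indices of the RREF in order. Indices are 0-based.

pivot columns: 0, 1, 2

step 1: normalize row 0 (÷3) = (1, 2/3, 4/3)
  row 1: subtract -2×row0 = (0, -5/3, 11/3)
  row 2: subtract -2×row0 = (0, 16/3, -4/3)
step 2: normalize row 1 (÷-5/3) = (0, 1, -11/5)
  row 0: subtract 2/3×row1 = (1, 0, 14/5)
  row 2: subtract 16/3×row1 = (0, 0, 52/5)
step 3: normalize row 2 (÷52/5) = (0, 0, 1)
  row 0: subtract 14/5×row2 = (1, 0, 0)
  row 1: subtract -11/5×row2 = (0, 1, 0)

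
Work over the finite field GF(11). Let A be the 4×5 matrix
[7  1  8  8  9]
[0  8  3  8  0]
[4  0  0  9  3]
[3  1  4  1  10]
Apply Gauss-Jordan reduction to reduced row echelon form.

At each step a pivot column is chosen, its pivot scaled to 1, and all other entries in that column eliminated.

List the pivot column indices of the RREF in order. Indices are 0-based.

pivot(0,0)=7: scale R0 → (1, 8, 9, 9, 6)
  clear (2,0): R2 −= (4)R0 → (0, 1, 8, 6, 1)
  clear (3,0): R3 −= (3)R0 → (0, 10, 10, 7, 3)
pivot(1,1)=8: scale R1 → (0, 1, 10, 1, 0)
  clear (0,1): R0 −= (8)R1 → (1, 0, 6, 1, 6)
  clear (2,1): R2 −= (1)R1 → (0, 0, 9, 5, 1)
  clear (3,1): R3 −= (10)R1 → (0, 0, 9, 8, 3)
pivot(2,2)=9: scale R2 → (0, 0, 1, 3, 5)
  clear (0,2): R0 −= (6)R2 → (1, 0, 0, 5, 9)
  clear (1,2): R1 −= (10)R2 → (0, 1, 0, 4, 5)
  clear (3,2): R3 −= (9)R2 → (0, 0, 0, 3, 2)
pivot(3,3)=3: scale R3 → (0, 0, 0, 1, 8)
  clear (0,3): R0 −= (5)R3 → (1, 0, 0, 0, 2)
  clear (1,3): R1 −= (4)R3 → (0, 1, 0, 0, 6)
  clear (2,3): R2 −= (3)R3 → (0, 0, 1, 0, 3)

pivot columns: 0, 1, 2, 3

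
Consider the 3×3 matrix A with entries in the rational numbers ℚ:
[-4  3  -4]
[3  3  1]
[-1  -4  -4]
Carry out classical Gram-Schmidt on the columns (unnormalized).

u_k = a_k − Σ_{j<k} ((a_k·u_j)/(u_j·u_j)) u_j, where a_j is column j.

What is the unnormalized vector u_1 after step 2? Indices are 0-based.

u_1 = (41/13, 75/26, -103/26)

Step 1: u_0 = a_0 = (-4, 3, -1).
Step 2: u_1 = a_1 − (1/26)·u_0 = (41/13, 75/26, -103/26).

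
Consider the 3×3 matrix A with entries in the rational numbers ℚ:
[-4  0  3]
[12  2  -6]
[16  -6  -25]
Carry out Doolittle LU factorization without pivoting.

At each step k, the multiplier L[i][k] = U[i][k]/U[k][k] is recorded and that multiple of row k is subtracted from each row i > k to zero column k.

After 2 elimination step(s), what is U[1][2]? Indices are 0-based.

[col 0] pivot -4
  R1 -= -3*R0 → (0, 2, 3)  (L[1][0] := -3)
  R2 -= -4*R0 → (0, -6, -13)  (L[2][0] := -4)
[col 1] pivot 2
  R2 -= -3*R1 → (0, 0, -4)  (L[2][1] := -3)

U[1][2] = 3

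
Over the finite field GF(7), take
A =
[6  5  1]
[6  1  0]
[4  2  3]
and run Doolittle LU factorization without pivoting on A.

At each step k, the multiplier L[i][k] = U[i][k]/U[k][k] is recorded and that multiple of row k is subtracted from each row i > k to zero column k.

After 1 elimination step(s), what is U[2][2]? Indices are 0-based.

k=0: U[0][0]=6
  eliminate (1,0): mult=1, new row 1: (0, 3, 6); set L[1][0]=1
  eliminate (2,0): mult=3, new row 2: (0, 1, 0); set L[2][0]=3

U[2][2] = 0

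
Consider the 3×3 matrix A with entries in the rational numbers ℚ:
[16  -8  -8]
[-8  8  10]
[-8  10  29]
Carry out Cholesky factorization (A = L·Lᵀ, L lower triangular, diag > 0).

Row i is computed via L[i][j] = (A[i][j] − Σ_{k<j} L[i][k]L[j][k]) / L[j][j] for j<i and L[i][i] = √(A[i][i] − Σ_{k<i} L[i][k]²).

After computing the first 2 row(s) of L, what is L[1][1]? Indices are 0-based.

L[1][1] = 2

Step 1: L[0][0] = √(16) = 4.
  L[1][0] = (-8) / L[0][0] = -2.
Step 2: L[1][1] = √(4) = 2.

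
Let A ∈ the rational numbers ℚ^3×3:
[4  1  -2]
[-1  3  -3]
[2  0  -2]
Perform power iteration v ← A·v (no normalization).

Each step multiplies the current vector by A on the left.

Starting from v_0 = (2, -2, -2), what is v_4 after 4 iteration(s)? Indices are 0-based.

v_0 = (2, -2, -2).
v_1 = A·v_0 = (10, -2, 8).
v_2 = A·v_1 = (22, -40, 4).
v_3 = A·v_2 = (40, -154, 36).
v_4 = A·v_3 = (-66, -610, 8).

v_4 = (-66, -610, 8)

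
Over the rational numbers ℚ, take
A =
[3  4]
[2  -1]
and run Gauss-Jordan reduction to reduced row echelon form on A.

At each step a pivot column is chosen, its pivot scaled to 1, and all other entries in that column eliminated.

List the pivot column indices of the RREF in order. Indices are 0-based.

pivot(0,0)=3: scale R0 → (1, 4/3)
  clear (1,0): R1 −= (2)R0 → (0, -11/3)
pivot(1,1)=-11/3: scale R1 → (0, 1)
  clear (0,1): R0 −= (4/3)R1 → (1, 0)

pivot columns: 0, 1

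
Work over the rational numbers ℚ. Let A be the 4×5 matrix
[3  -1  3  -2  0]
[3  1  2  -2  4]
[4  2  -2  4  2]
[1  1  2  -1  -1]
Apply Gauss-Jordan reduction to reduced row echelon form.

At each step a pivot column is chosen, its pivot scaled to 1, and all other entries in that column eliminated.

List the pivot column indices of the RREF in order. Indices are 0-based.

pivot(0,0)=3: scale R0 → (1, -1/3, 1, -2/3, 0)
  clear (1,0): R1 −= (3)R0 → (0, 2, -1, 0, 4)
  clear (2,0): R2 −= (4)R0 → (0, 10/3, -6, 20/3, 2)
  clear (3,0): R3 −= (1)R0 → (0, 4/3, 1, -1/3, -1)
pivot(1,1)=2: scale R1 → (0, 1, -1/2, 0, 2)
  clear (0,1): R0 −= (-1/3)R1 → (1, 0, 5/6, -2/3, 2/3)
  clear (2,1): R2 −= (10/3)R1 → (0, 0, -13/3, 20/3, -14/3)
  clear (3,1): R3 −= (4/3)R1 → (0, 0, 5/3, -1/3, -11/3)
pivot(2,2)=-13/3: scale R2 → (0, 0, 1, -20/13, 14/13)
  clear (0,2): R0 −= (5/6)R2 → (1, 0, 0, 8/13, -3/13)
  clear (1,2): R1 −= (-1/2)R2 → (0, 1, 0, -10/13, 33/13)
  clear (3,2): R3 −= (5/3)R2 → (0, 0, 0, 29/13, -71/13)
pivot(3,3)=29/13: scale R3 → (0, 0, 0, 1, -71/29)
  clear (0,3): R0 −= (8/13)R3 → (1, 0, 0, 0, 37/29)
  clear (1,3): R1 −= (-10/13)R3 → (0, 1, 0, 0, 19/29)
  clear (2,3): R2 −= (-20/13)R3 → (0, 0, 1, 0, -78/29)

pivot columns: 0, 1, 2, 3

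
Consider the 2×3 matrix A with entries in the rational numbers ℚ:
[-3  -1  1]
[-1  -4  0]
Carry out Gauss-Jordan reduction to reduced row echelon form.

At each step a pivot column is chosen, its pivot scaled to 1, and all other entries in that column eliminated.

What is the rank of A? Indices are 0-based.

[1] R0 /= -3  ⇒  (1, 1/3, -1/3)
     R1 -= -1·R0  ⇒  (0, -11/3, -1/3)
[2] R1 /= -11/3  ⇒  (0, 1, 1/11)
     R0 -= 1/3·R1  ⇒  (1, 0, -4/11)

rank = 2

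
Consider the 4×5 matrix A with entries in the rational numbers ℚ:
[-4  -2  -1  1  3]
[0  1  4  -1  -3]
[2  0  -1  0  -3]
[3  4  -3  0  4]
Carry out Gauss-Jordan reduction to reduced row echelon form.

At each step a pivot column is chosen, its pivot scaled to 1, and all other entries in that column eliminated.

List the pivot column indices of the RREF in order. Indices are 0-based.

pivot columns: 0, 1, 2, 3

[1] R0 /= -4  ⇒  (1, 1/2, 1/4, -1/4, -3/4)
     R2 -= 2·R0  ⇒  (0, -1, -3/2, 1/2, -3/2)
     R3 -= 3·R0  ⇒  (0, 5/2, -15/4, 3/4, 25/4)
[2] R1 /= 1  ⇒  (0, 1, 4, -1, -3)
     R0 -= 1/2·R1  ⇒  (1, 0, -7/4, 1/4, 3/4)
     R2 -= -1·R1  ⇒  (0, 0, 5/2, -1/2, -9/2)
     R3 -= 5/2·R1  ⇒  (0, 0, -55/4, 13/4, 55/4)
[3] R2 /= 5/2  ⇒  (0, 0, 1, -1/5, -9/5)
     R0 -= -7/4·R2  ⇒  (1, 0, 0, -1/10, -12/5)
     R1 -= 4·R2  ⇒  (0, 1, 0, -1/5, 21/5)
     R3 -= -55/4·R2  ⇒  (0, 0, 0, 1/2, -11)
[4] R3 /= 1/2  ⇒  (0, 0, 0, 1, -22)
     R0 -= -1/10·R3  ⇒  (1, 0, 0, 0, -23/5)
     R1 -= -1/5·R3  ⇒  (0, 1, 0, 0, -1/5)
     R2 -= -1/5·R3  ⇒  (0, 0, 1, 0, -31/5)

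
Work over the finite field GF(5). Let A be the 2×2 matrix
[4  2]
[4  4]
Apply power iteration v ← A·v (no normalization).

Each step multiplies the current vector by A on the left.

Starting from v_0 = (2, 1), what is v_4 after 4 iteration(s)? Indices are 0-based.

v_4 = (4, 0)

v_0 = (2, 1).
v_1 = A·v_0 = (0, 2).
v_2 = A·v_1 = (4, 3).
v_3 = A·v_2 = (2, 3).
v_4 = A·v_3 = (4, 0).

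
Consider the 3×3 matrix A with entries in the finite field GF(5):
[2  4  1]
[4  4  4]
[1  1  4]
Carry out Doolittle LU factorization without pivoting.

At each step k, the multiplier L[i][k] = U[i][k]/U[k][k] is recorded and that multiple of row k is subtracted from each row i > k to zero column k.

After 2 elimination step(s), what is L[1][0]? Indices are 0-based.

Step 1: pivot at (0,0) is 2.
  row1 ← row1 − (2)·row0  ⇒  L[1][0]=2, U row1=(0, 1, 2)
  row2 ← row2 − (3)·row0  ⇒  L[2][0]=3, U row2=(0, 4, 1)
Step 2: pivot at (1,1) is 1.
  row2 ← row2 − (4)·row1  ⇒  L[2][1]=4, U row2=(0, 0, 3)

L[1][0] = 2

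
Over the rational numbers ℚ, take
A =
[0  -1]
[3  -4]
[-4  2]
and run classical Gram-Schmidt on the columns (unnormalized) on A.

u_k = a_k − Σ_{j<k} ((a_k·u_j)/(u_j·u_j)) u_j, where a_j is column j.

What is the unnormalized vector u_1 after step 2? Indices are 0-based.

u_1 = (-1, -8/5, -6/5)

Step 1: u_0 = a_0 = (0, 3, -4).
Step 2: u_1 = a_1 − (-4/5)·u_0 = (-1, -8/5, -6/5).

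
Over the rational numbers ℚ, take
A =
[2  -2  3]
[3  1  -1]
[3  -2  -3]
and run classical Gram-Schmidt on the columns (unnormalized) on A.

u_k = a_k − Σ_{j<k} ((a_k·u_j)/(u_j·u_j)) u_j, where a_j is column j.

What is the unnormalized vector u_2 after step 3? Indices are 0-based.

u_2 = (441/149, 98/149, -392/149)

Step 1: u_0 = a_0 = (2, 3, 3).
Step 2: u_1 = a_1 − (-7/22)·u_0 = (-15/11, 43/22, -23/22).
Step 3: u_2 = a_2 − (-3/11)·u_0 − (-64/149)·u_1 = (441/149, 98/149, -392/149).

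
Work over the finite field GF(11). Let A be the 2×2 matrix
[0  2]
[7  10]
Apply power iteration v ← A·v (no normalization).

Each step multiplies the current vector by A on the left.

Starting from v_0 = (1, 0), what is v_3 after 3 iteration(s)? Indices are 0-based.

v_3 = (8, 6)

v_0 = (1, 0).
v_1 = A·v_0 = (0, 7).
v_2 = A·v_1 = (3, 4).
v_3 = A·v_2 = (8, 6).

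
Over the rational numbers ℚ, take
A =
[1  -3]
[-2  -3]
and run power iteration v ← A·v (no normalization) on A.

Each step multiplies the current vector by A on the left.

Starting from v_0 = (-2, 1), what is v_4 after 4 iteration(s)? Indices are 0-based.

v_4 = (-14, 73)

v_0 = (-2, 1).
v_1 = A·v_0 = (-5, 1).
v_2 = A·v_1 = (-8, 7).
v_3 = A·v_2 = (-29, -5).
v_4 = A·v_3 = (-14, 73).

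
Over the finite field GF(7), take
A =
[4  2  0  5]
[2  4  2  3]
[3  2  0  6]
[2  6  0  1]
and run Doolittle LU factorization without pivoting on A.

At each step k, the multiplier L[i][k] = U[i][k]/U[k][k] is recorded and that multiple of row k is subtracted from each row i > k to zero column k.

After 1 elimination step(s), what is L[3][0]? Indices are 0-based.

L[3][0] = 4

[col 0] pivot 4
  R1 -= 4*R0 → (0, 3, 2, 4)  (L[1][0] := 4)
  R2 -= 6*R0 → (0, 4, 0, 4)  (L[2][0] := 6)
  R3 -= 4*R0 → (0, 5, 0, 2)  (L[3][0] := 4)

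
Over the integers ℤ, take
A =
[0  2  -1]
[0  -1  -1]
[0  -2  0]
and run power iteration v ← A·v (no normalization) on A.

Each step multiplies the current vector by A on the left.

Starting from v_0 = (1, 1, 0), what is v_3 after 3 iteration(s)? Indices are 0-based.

v_3 = (4, -5, -6)

v_0 = (1, 1, 0).
v_1 = A·v_0 = (2, -1, -2).
v_2 = A·v_1 = (0, 3, 2).
v_3 = A·v_2 = (4, -5, -6).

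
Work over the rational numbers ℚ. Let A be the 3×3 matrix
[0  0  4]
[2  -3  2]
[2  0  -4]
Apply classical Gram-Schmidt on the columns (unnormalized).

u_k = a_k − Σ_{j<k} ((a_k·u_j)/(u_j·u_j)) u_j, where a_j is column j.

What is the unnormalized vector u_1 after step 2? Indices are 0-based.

Step 1: u_0 = a_0 = (0, 2, 2).
Step 2: u_1 = a_1 − (-3/4)·u_0 = (0, -3/2, 3/2).

u_1 = (0, -3/2, 3/2)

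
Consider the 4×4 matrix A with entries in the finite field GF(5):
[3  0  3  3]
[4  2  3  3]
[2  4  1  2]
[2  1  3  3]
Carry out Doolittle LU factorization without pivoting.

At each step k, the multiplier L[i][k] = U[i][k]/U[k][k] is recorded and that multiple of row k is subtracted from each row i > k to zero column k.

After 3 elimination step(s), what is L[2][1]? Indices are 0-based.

k=0: U[0][0]=3
  eliminate (1,0): mult=3, new row 1: (0, 2, 4, 4); set L[1][0]=3
  eliminate (2,0): mult=4, new row 2: (0, 4, 4, 0); set L[2][0]=4
  eliminate (3,0): mult=4, new row 3: (0, 1, 1, 1); set L[3][0]=4
k=1: U[1][1]=2
  eliminate (2,1): mult=2, new row 2: (0, 0, 1, 2); set L[2][1]=2
  eliminate (3,1): mult=3, new row 3: (0, 0, 4, 4); set L[3][1]=3
k=2: U[2][2]=1
  eliminate (3,2): mult=4, new row 3: (0, 0, 0, 1); set L[3][2]=4

L[2][1] = 2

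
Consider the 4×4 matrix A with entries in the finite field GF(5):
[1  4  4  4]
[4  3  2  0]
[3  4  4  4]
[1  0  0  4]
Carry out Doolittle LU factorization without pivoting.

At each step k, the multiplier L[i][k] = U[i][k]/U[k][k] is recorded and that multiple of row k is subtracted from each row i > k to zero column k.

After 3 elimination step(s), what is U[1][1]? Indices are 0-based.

U[1][1] = 2

k=0: U[0][0]=1
  eliminate (1,0): mult=4, new row 1: (0, 2, 1, 4); set L[1][0]=4
  eliminate (2,0): mult=3, new row 2: (0, 2, 2, 2); set L[2][0]=3
  eliminate (3,0): mult=1, new row 3: (0, 1, 1, 0); set L[3][0]=1
k=1: U[1][1]=2
  eliminate (2,1): mult=1, new row 2: (0, 0, 1, 3); set L[2][1]=1
  eliminate (3,1): mult=3, new row 3: (0, 0, 3, 3); set L[3][1]=3
k=2: U[2][2]=1
  eliminate (3,2): mult=3, new row 3: (0, 0, 0, 4); set L[3][2]=3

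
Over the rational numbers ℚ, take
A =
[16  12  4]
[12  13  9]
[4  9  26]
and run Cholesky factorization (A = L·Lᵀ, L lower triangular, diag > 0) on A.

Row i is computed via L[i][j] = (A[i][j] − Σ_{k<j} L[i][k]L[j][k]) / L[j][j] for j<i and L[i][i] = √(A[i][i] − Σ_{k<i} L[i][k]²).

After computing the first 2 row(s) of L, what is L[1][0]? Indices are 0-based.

Step 1: L[0][0] = √(16) = 4.
  L[1][0] = (12) / L[0][0] = 3.
Step 2: L[1][1] = √(4) = 2.

L[1][0] = 3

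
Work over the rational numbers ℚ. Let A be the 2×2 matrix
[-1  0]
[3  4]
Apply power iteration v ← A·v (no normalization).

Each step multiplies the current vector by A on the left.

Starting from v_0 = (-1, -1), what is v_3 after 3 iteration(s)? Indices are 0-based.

v_0 = (-1, -1).
v_1 = A·v_0 = (1, -7).
v_2 = A·v_1 = (-1, -25).
v_3 = A·v_2 = (1, -103).

v_3 = (1, -103)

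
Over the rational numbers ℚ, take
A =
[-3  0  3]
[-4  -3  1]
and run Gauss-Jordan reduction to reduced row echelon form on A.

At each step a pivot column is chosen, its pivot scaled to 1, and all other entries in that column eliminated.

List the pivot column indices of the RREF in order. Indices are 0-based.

pivot(0,0)=-3: scale R0 → (1, 0, -1)
  clear (1,0): R1 −= (-4)R0 → (0, -3, -3)
pivot(1,1)=-3: scale R1 → (0, 1, 1)

pivot columns: 0, 1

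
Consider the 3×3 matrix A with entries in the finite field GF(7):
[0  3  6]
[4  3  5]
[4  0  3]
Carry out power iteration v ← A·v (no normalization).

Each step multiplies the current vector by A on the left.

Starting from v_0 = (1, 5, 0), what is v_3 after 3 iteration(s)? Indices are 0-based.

v_3 = (3, 3, 1)

v_0 = (1, 5, 0).
v_1 = A·v_0 = (1, 5, 4).
v_2 = A·v_1 = (4, 4, 2).
v_3 = A·v_2 = (3, 3, 1).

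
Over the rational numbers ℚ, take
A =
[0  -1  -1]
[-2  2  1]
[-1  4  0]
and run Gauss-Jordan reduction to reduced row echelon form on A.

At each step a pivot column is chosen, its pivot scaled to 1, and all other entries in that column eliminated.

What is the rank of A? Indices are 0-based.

rank = 3

step 1: exchange rows 0,1
step 1: normalize row 0 (÷-2) = (1, -1, -1/2)
  row 2: subtract -1×row0 = (0, 3, -1/2)
step 2: normalize row 1 (÷-1) = (0, 1, 1)
  row 0: subtract -1×row1 = (1, 0, 1/2)
  row 2: subtract 3×row1 = (0, 0, -7/2)
step 3: normalize row 2 (÷-7/2) = (0, 0, 1)
  row 0: subtract 1/2×row2 = (1, 0, 0)
  row 1: subtract 1×row2 = (0, 1, 0)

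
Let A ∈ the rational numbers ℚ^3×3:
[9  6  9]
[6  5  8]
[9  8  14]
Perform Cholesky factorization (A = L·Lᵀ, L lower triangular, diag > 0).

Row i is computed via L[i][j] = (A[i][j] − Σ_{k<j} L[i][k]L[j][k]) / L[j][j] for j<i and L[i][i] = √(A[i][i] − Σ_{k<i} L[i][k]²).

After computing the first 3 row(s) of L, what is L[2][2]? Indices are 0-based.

Step 1: L[0][0] = √(9) = 3.
  L[1][0] = (6) / L[0][0] = 2.
Step 2: L[1][1] = √(1) = 1.
  L[2][0] = (9) / L[0][0] = 3.
  L[2][1] = (2) / L[1][1] = 2.
Step 3: L[2][2] = √(1) = 1.

L[2][2] = 1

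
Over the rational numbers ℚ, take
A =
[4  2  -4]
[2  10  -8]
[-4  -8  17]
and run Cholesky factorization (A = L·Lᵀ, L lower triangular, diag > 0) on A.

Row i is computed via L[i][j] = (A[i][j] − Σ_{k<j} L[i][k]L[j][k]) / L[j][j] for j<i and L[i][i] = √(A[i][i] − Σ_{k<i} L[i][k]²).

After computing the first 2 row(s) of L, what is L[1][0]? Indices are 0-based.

Step 1: L[0][0] = √(4) = 2.
  L[1][0] = (2) / L[0][0] = 1.
Step 2: L[1][1] = √(9) = 3.

L[1][0] = 1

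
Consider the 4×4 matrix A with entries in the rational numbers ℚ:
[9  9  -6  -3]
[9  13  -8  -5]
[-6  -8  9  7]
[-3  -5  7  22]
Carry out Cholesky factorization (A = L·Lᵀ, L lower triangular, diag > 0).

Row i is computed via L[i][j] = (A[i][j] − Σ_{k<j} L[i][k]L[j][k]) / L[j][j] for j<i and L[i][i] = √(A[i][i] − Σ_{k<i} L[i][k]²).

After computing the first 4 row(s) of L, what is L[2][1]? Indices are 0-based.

Step 1: L[0][0] = √(9) = 3.
  L[1][0] = (9) / L[0][0] = 3.
Step 2: L[1][1] = √(4) = 2.
  L[2][0] = (-6) / L[0][0] = -2.
  L[2][1] = (-2) / L[1][1] = -1.
Step 3: L[2][2] = √(4) = 2.
  L[3][0] = (-3) / L[0][0] = -1.
  L[3][1] = (-2) / L[1][1] = -1.
  L[3][2] = (4) / L[2][2] = 2.
Step 4: L[3][3] = √(16) = 4.

L[2][1] = -1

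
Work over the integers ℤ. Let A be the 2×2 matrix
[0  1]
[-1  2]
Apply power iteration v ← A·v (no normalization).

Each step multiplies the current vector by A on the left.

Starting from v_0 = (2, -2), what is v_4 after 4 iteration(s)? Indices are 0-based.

v_4 = (-14, -18)

v_0 = (2, -2).
v_1 = A·v_0 = (-2, -6).
v_2 = A·v_1 = (-6, -10).
v_3 = A·v_2 = (-10, -14).
v_4 = A·v_3 = (-14, -18).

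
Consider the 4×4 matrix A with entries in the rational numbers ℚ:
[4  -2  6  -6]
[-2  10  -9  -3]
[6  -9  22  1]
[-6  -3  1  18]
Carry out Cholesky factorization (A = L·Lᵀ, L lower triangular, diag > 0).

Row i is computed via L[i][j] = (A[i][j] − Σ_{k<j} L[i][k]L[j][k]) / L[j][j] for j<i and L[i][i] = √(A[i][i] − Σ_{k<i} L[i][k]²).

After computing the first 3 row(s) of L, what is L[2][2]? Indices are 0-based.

L[2][2] = 3

Step 1: L[0][0] = √(4) = 2.
  L[1][0] = (-2) / L[0][0] = -1.
Step 2: L[1][1] = √(9) = 3.
  L[2][0] = (6) / L[0][0] = 3.
  L[2][1] = (-6) / L[1][1] = -2.
Step 3: L[2][2] = √(9) = 3.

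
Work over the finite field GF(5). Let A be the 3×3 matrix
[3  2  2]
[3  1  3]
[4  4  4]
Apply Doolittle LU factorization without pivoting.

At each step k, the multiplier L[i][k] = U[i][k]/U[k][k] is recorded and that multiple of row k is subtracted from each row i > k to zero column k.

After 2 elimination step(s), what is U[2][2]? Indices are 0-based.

U[2][2] = 1

[col 0] pivot 3
  R1 -= 1*R0 → (0, 4, 1)  (L[1][0] := 1)
  R2 -= 3*R0 → (0, 3, 3)  (L[2][0] := 3)
[col 1] pivot 4
  R2 -= 2*R1 → (0, 0, 1)  (L[2][1] := 2)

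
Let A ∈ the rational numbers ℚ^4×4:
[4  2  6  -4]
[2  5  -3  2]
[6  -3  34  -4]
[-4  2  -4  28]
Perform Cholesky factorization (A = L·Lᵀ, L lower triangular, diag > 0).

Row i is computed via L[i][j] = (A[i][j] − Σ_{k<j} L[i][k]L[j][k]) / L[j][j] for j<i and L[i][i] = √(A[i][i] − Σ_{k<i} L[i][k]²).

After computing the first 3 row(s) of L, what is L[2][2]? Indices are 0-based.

L[2][2] = 4

Step 1: L[0][0] = √(4) = 2.
  L[1][0] = (2) / L[0][0] = 1.
Step 2: L[1][1] = √(4) = 2.
  L[2][0] = (6) / L[0][0] = 3.
  L[2][1] = (-6) / L[1][1] = -3.
Step 3: L[2][2] = √(16) = 4.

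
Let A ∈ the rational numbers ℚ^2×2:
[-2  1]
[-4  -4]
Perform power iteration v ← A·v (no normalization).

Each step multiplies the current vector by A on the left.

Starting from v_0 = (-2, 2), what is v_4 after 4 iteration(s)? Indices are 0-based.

v_0 = (-2, 2).
v_1 = A·v_0 = (6, 0).
v_2 = A·v_1 = (-12, -24).
v_3 = A·v_2 = (0, 144).
v_4 = A·v_3 = (144, -576).

v_4 = (144, -576)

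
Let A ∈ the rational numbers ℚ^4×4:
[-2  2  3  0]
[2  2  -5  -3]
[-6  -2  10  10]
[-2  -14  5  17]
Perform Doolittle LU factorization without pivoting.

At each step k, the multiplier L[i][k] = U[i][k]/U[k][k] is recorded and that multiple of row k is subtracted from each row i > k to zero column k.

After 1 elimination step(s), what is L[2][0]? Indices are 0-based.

L[2][0] = 3

k=0: U[0][0]=-2
  eliminate (1,0): mult=-1, new row 1: (0, 4, -2, -3); set L[1][0]=-1
  eliminate (2,0): mult=3, new row 2: (0, -8, 1, 10); set L[2][0]=3
  eliminate (3,0): mult=1, new row 3: (0, -16, 2, 17); set L[3][0]=1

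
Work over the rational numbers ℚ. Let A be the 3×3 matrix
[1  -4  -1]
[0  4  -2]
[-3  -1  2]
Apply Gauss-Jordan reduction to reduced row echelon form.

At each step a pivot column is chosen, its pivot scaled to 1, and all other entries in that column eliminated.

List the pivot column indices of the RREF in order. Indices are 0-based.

pivot columns: 0, 1, 2

step 1: normalize row 0 (÷1) = (1, -4, -1)
  row 2: subtract -3×row0 = (0, -13, -1)
step 2: normalize row 1 (÷4) = (0, 1, -1/2)
  row 0: subtract -4×row1 = (1, 0, -3)
  row 2: subtract -13×row1 = (0, 0, -15/2)
step 3: normalize row 2 (÷-15/2) = (0, 0, 1)
  row 0: subtract -3×row2 = (1, 0, 0)
  row 1: subtract -1/2×row2 = (0, 1, 0)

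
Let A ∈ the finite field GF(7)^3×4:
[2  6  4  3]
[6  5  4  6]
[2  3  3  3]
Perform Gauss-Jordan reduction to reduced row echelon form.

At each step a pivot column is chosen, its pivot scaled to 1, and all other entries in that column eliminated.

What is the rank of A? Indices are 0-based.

[1] R0 /= 2  ⇒  (1, 3, 2, 5)
     R1 -= 6·R0  ⇒  (0, 1, 6, 4)
     R2 -= 2·R0  ⇒  (0, 4, 6, 0)
[2] R1 /= 1  ⇒  (0, 1, 6, 4)
     R0 -= 3·R1  ⇒  (1, 0, 5, 0)
     R2 -= 4·R1  ⇒  (0, 0, 3, 5)
[3] R2 /= 3  ⇒  (0, 0, 1, 4)
     R0 -= 5·R2  ⇒  (1, 0, 0, 1)
     R1 -= 6·R2  ⇒  (0, 1, 0, 1)

rank = 3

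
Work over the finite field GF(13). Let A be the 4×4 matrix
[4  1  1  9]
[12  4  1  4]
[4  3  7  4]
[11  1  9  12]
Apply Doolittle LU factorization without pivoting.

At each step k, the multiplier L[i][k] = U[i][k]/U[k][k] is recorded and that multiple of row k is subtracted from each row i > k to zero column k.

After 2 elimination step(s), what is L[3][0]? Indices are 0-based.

Step 1: pivot at (0,0) is 4.
  row1 ← row1 − (3)·row0  ⇒  L[1][0]=3, U row1=(0, 1, 11, 3)
  row2 ← row2 − (1)·row0  ⇒  L[2][0]=1, U row2=(0, 2, 6, 8)
  row3 ← row3 − (6)·row0  ⇒  L[3][0]=6, U row3=(0, 8, 3, 10)
Step 2: pivot at (1,1) is 1.
  row2 ← row2 − (2)·row1  ⇒  L[2][1]=2, U row2=(0, 0, 10, 2)
  row3 ← row3 − (8)·row1  ⇒  L[3][1]=8, U row3=(0, 0, 6, 12)

L[3][0] = 6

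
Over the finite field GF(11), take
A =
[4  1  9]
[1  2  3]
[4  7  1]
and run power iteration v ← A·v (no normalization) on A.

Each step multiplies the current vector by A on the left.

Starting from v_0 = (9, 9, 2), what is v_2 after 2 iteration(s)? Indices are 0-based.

v_0 = (9, 9, 2).
v_1 = A·v_0 = (8, 0, 2).
v_2 = A·v_1 = (6, 3, 1).

v_2 = (6, 3, 1)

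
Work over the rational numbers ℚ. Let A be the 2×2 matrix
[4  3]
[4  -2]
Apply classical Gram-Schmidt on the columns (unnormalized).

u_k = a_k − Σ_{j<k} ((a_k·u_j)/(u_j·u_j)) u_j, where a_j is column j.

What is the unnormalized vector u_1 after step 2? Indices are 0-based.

Step 1: u_0 = a_0 = (4, 4).
Step 2: u_1 = a_1 − (1/8)·u_0 = (5/2, -5/2).

u_1 = (5/2, -5/2)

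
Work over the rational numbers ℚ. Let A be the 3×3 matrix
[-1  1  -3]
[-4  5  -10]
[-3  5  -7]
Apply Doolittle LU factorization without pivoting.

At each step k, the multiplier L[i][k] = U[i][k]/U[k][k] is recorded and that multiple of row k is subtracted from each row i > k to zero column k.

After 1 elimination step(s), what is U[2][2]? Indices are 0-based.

k=0: U[0][0]=-1
  eliminate (1,0): mult=4, new row 1: (0, 1, 2); set L[1][0]=4
  eliminate (2,0): mult=3, new row 2: (0, 2, 2); set L[2][0]=3

U[2][2] = 2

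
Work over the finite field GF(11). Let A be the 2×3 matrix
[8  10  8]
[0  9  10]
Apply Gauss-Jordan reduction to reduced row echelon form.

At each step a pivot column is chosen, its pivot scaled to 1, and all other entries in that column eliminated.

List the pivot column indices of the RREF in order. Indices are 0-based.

step 1: normalize row 0 (÷8) = (1, 4, 1)
step 2: normalize row 1 (÷9) = (0, 1, 6)
  row 0: subtract 4×row1 = (1, 0, 10)

pivot columns: 0, 1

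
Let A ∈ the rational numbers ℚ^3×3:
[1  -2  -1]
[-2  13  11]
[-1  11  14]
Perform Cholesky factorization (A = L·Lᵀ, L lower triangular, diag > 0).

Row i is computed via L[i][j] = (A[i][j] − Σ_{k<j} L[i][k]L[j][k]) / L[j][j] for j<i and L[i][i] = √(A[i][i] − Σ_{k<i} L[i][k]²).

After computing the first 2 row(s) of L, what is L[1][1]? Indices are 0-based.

L[1][1] = 3

Step 1: L[0][0] = √(1) = 1.
  L[1][0] = (-2) / L[0][0] = -2.
Step 2: L[1][1] = √(9) = 3.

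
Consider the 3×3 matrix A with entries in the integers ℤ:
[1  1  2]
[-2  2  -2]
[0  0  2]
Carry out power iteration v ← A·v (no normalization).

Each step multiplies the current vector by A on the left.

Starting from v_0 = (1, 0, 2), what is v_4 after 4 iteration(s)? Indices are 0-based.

v_4 = (-65, -198, 32)

v_0 = (1, 0, 2).
v_1 = A·v_0 = (5, -6, 4).
v_2 = A·v_1 = (7, -30, 8).
v_3 = A·v_2 = (-7, -90, 16).
v_4 = A·v_3 = (-65, -198, 32).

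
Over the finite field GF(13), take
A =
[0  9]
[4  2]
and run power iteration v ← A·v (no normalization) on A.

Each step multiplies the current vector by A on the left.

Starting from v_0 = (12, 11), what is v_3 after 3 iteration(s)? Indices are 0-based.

v_3 = (1, 4)

v_0 = (12, 11).
v_1 = A·v_0 = (8, 5).
v_2 = A·v_1 = (6, 3).
v_3 = A·v_2 = (1, 4).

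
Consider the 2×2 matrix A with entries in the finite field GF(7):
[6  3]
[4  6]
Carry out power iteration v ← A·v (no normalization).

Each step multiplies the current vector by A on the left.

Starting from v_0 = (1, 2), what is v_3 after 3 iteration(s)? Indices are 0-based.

v_3 = (4, 0)

v_0 = (1, 2).
v_1 = A·v_0 = (5, 2).
v_2 = A·v_1 = (1, 4).
v_3 = A·v_2 = (4, 0).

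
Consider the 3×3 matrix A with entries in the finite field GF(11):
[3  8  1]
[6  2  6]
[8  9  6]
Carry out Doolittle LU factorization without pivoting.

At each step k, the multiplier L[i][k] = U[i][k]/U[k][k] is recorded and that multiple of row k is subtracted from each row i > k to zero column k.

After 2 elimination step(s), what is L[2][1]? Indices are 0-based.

L[2][1] = 9

[col 0] pivot 3
  R1 -= 2*R0 → (0, 8, 4)  (L[1][0] := 2)
  R2 -= 10*R0 → (0, 6, 7)  (L[2][0] := 10)
[col 1] pivot 8
  R2 -= 9*R1 → (0, 0, 4)  (L[2][1] := 9)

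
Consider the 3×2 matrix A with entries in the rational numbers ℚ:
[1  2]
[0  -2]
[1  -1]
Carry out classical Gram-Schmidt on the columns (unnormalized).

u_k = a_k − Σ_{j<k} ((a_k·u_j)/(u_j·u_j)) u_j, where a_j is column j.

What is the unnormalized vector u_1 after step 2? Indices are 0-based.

Step 1: u_0 = a_0 = (1, 0, 1).
Step 2: u_1 = a_1 − (1/2)·u_0 = (3/2, -2, -3/2).

u_1 = (3/2, -2, -3/2)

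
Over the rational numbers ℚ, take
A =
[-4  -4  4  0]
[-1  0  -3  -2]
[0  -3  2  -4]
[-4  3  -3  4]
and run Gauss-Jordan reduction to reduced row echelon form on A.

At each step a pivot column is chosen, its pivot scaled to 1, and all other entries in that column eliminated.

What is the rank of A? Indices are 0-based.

pivot(0,0)=-4: scale R0 → (1, 1, -1, 0)
  clear (1,0): R1 −= (-1)R0 → (0, 1, -4, -2)
  clear (3,0): R3 −= (-4)R0 → (0, 7, -7, 4)
pivot(1,1)=1: scale R1 → (0, 1, -4, -2)
  clear (0,1): R0 −= (1)R1 → (1, 0, 3, 2)
  clear (2,1): R2 −= (-3)R1 → (0, 0, -10, -10)
  clear (3,1): R3 −= (7)R1 → (0, 0, 21, 18)
pivot(2,2)=-10: scale R2 → (0, 0, 1, 1)
  clear (0,2): R0 −= (3)R2 → (1, 0, 0, -1)
  clear (1,2): R1 −= (-4)R2 → (0, 1, 0, 2)
  clear (3,2): R3 −= (21)R2 → (0, 0, 0, -3)
pivot(3,3)=-3: scale R3 → (0, 0, 0, 1)
  clear (0,3): R0 −= (-1)R3 → (1, 0, 0, 0)
  clear (1,3): R1 −= (2)R3 → (0, 1, 0, 0)
  clear (2,3): R2 −= (1)R3 → (0, 0, 1, 0)

rank = 4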